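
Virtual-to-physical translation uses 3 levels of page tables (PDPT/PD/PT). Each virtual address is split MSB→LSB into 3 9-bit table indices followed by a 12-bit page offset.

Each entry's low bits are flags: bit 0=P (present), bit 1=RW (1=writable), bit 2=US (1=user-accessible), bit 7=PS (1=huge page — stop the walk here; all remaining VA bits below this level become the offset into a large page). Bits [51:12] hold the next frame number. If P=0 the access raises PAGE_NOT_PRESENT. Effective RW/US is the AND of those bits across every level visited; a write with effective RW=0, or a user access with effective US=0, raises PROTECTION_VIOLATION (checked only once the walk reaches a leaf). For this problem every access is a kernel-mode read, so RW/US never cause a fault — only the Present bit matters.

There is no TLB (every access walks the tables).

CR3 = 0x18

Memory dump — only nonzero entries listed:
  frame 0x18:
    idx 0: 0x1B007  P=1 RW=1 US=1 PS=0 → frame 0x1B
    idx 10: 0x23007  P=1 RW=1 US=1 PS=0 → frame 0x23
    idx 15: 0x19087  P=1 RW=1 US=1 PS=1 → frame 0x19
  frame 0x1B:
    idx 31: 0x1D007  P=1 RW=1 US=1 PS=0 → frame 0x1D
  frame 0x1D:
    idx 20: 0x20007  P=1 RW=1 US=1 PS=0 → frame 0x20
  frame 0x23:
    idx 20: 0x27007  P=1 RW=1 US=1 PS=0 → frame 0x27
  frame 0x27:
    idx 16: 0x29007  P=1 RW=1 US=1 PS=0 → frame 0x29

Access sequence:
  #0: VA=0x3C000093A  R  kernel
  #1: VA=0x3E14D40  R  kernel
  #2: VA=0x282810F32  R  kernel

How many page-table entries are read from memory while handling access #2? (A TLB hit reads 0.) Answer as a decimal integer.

Trace:
#0 VA=0x3C000093A (r,kernel):
  lvl0: tbl 0x18, slot 15 ⇒ 0x19087 (P1/RW1/US1/PS1)
  ⇒ phys 0x1993A (huge @L0)  [1 reads]
#1 VA=0x3E14D40 (r,kernel):
  lvl0: tbl 0x18, slot 0 ⇒ 0x1B007 (P1/RW1/US1/PS0)
  lvl1: tbl 0x1B, slot 31 ⇒ 0x1D007 (P1/RW1/US1/PS0)
  lvl2: tbl 0x1D, slot 20 ⇒ 0x20007 (P1/RW1/US1/PS0)
  ⇒ phys 0x20D40  [3 reads]
#2 VA=0x282810F32 (r,kernel):
  lvl0: tbl 0x18, slot 10 ⇒ 0x23007 (P1/RW1/US1/PS0)
  lvl1: tbl 0x23, slot 20 ⇒ 0x27007 (P1/RW1/US1/PS0)
  lvl2: tbl 0x27, slot 16 ⇒ 0x29007 (P1/RW1/US1/PS0)
  ⇒ phys 0x29F32  [3 reads]

Entries read for #2: 3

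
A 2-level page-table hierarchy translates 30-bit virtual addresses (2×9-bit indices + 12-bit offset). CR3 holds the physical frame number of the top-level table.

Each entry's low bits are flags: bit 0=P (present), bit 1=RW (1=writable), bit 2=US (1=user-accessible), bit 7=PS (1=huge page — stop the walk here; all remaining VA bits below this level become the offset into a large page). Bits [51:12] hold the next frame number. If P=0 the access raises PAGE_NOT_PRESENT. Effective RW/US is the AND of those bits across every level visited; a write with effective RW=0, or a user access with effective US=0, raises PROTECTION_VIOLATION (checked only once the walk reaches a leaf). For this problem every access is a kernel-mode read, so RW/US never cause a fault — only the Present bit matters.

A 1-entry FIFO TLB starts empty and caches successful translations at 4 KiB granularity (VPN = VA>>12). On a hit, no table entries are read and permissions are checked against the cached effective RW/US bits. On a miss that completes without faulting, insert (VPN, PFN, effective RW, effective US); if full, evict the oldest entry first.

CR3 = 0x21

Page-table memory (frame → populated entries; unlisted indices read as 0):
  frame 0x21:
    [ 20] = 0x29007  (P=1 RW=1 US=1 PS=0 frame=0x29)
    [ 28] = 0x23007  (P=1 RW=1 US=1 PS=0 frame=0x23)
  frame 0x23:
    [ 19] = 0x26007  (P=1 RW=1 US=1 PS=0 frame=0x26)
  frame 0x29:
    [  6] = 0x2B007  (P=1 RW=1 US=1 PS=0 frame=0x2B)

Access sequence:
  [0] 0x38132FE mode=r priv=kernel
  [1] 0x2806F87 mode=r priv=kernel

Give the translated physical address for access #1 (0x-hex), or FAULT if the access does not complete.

Per-access translation:
#0 VA=0x38132FE (r,kernel):
  lvl0: tbl 0x21, slot 28 ⇒ 0x23007 (P1/RW1/US1/PS0)
  lvl1: tbl 0x23, slot 19 ⇒ 0x26007 (P1/RW1/US1/PS0)
  ✓ 0x262FE  — 2 lookups
#1 VA=0x2806F87 (r,kernel):
  lvl0: tbl 0x21, slot 20 ⇒ 0x29007 (P1/RW1/US1/PS0)
  lvl1: tbl 0x29, slot 6 ⇒ 0x2B007 (P1/RW1/US1/PS0)
  ✓ 0x2BF87  — 2 lookups

Access #1 PA: 0x2BF87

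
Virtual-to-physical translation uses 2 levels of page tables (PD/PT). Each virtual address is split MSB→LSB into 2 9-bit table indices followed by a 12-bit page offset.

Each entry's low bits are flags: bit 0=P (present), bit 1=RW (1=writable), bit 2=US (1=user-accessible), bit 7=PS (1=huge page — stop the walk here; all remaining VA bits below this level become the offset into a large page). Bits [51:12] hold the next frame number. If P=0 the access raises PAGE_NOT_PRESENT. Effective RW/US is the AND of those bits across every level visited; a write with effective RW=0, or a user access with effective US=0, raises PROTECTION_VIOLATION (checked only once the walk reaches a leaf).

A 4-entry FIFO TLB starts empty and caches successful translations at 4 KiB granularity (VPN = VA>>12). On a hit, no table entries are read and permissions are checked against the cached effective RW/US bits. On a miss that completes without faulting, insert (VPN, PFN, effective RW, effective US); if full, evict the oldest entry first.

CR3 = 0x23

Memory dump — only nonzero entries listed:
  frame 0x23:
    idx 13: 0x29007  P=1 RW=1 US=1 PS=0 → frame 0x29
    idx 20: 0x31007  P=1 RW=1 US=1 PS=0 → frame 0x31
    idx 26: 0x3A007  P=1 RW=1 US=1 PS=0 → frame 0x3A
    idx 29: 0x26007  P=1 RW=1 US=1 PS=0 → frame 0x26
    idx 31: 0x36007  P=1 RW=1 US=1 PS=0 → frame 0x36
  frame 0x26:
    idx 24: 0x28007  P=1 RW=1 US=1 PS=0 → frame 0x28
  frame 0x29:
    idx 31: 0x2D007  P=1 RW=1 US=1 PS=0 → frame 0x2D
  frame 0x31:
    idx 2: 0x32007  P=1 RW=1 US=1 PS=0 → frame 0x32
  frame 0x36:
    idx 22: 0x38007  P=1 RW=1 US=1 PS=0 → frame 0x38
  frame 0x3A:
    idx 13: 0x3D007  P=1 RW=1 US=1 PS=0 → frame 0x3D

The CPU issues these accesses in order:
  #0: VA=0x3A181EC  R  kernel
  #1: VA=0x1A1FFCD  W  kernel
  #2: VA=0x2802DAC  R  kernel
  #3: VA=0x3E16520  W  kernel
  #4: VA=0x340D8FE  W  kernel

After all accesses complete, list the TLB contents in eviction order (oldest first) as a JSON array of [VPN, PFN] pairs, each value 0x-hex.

Walk each access:
#0 VA=0x3A181EC (r,kernel):
  L0 @0x23[29] → 0x26007  P=1,RW=1,US=1,PS=0
  L1 @0x26[24] → 0x28007  P=1,RW=1,US=1,PS=0
  → PA=0x281EC  (2 entries read)
#1 VA=0x1A1FFCD (w,kernel):
  L0 @0x23[13] → 0x29007  P=1,RW=1,US=1,PS=0
  L1 @0x29[31] → 0x2D007  P=1,RW=1,US=1,PS=0
  → PA=0x2DFCD  (2 entries read)
#2 VA=0x2802DAC (r,kernel):
  L0 @0x23[20] → 0x31007  P=1,RW=1,US=1,PS=0
  L1 @0x31[2] → 0x32007  P=1,RW=1,US=1,PS=0
  → PA=0x32DAC  (2 entries read)
#3 VA=0x3E16520 (w,kernel):
  L0 @0x23[31] → 0x36007  P=1,RW=1,US=1,PS=0
  L1 @0x36[22] → 0x38007  P=1,RW=1,US=1,PS=0
  → PA=0x38520  (2 entries read)
#4 VA=0x340D8FE (w,kernel):
  L0 @0x23[26] → 0x3A007  P=1,RW=1,US=1,PS=0
  L1 @0x3A[13] → 0x3D007  P=1,RW=1,US=1,PS=0
  → PA=0x3D8FE  (2 entries read)

TLB: [["0x1A1F", "0x2D"], ["0x2802", "0x32"], ["0x3E16", "0x38"], ["0x340D", "0x3D"]]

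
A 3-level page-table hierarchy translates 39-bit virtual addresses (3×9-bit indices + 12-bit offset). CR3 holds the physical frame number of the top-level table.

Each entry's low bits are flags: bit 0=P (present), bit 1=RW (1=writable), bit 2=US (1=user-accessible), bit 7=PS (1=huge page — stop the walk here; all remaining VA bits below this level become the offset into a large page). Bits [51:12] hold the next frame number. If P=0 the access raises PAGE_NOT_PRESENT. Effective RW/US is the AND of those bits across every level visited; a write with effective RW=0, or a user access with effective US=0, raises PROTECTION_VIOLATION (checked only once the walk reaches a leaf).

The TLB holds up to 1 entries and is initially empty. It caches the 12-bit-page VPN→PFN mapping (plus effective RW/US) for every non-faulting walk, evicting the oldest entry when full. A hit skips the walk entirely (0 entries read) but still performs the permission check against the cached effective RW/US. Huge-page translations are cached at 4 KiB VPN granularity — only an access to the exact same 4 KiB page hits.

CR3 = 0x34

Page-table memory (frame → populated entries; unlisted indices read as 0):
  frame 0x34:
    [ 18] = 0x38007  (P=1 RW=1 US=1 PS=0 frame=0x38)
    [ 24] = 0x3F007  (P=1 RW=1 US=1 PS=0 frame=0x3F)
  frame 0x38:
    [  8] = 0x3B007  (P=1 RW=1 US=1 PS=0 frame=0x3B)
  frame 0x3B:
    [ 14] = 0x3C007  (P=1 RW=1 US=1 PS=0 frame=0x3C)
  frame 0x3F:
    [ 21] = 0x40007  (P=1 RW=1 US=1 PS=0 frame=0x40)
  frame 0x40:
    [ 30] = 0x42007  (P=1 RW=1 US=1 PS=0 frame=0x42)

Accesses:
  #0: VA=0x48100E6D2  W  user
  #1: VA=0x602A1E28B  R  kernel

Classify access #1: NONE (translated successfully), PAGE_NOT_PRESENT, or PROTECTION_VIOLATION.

Per-access translation:
#0 VA=0x48100E6D2 (w,user):
  L0: frame=0x34 idx=18 entry=0x38007 [P=1 RW=1 US=1 PS=0]
  L1: frame=0x38 idx=8 entry=0x3B007 [P=1 RW=1 US=1 PS=0]
  L2: frame=0x3B idx=14 entry=0x3C007 [P=1 RW=1 US=1 PS=0]
  ✓ 0x3C6D2  — 3 lookups
#1 VA=0x602A1E28B (r,kernel):
  L0: frame=0x34 idx=24 entry=0x3F007 [P=1 RW=1 US=1 PS=0]
  L1: frame=0x3F idx=21 entry=0x40007 [P=1 RW=1 US=1 PS=0]
  L2: frame=0x40 idx=30 entry=0x42007 [P=1 RW=1 US=1 PS=0]
  ✓ 0x4228B  — 3 lookups

Access #1 fault: NONE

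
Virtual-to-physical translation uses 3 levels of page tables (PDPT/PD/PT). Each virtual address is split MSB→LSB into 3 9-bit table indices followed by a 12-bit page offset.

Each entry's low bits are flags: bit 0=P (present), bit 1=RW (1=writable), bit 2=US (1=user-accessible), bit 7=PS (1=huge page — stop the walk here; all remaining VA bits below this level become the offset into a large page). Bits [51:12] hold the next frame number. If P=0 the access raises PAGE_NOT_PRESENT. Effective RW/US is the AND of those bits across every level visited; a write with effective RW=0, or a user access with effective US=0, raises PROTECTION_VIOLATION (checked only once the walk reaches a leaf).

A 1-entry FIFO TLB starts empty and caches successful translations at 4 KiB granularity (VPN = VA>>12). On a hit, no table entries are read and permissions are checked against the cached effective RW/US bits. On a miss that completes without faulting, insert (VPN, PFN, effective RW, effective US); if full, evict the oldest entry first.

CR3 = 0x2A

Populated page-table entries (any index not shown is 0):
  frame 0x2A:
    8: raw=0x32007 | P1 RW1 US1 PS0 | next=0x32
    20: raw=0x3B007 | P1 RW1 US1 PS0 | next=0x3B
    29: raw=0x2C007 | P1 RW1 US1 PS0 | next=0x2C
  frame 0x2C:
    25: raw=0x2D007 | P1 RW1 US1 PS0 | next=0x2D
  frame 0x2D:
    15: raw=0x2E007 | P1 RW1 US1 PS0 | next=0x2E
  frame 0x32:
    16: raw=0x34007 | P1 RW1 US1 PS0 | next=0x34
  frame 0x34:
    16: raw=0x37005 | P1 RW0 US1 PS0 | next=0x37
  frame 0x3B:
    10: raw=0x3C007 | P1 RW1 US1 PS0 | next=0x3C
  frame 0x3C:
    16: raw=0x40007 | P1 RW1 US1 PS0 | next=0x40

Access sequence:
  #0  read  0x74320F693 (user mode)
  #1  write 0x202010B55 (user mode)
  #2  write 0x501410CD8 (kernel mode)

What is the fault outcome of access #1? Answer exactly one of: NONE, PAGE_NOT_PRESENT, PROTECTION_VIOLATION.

Per-access translation:
#0 VA=0x74320F693 (r,user):
  L0: frame=0x2A idx=29 entry=0x2C007 [P=1 RW=1 US=1 PS=0]
  L1: frame=0x2C idx=25 entry=0x2D007 [P=1 RW=1 US=1 PS=0]
  L2: frame=0x2D idx=15 entry=0x2E007 [P=1 RW=1 US=1 PS=0]
  → PA=0x2E693  (3 entries read)
#1 VA=0x202010B55 (w,user):
  L0: frame=0x2A idx=8 entry=0x32007 [P=1 RW=1 US=1 PS=0]
  L1: frame=0x32 idx=16 entry=0x34007 [P=1 RW=1 US=1 PS=0]
  L2: frame=0x34 idx=16 entry=0x37005 [P=1 RW=0 US=1 PS=0]
  → PROTECTION_VIOLATION  (3 entries read)
#2 VA=0x501410CD8 (w,kernel):
  L0: frame=0x2A idx=20 entry=0x3B007 [P=1 RW=1 US=1 PS=0]
  L1: frame=0x3B idx=10 entry=0x3C007 [P=1 RW=1 US=1 PS=0]
  L2: frame=0x3C idx=16 entry=0x40007 [P=1 RW=1 US=1 PS=0]
  → PA=0x40CD8  (3 entries read)

Access #1 fault: PROTECTION_VIOLATION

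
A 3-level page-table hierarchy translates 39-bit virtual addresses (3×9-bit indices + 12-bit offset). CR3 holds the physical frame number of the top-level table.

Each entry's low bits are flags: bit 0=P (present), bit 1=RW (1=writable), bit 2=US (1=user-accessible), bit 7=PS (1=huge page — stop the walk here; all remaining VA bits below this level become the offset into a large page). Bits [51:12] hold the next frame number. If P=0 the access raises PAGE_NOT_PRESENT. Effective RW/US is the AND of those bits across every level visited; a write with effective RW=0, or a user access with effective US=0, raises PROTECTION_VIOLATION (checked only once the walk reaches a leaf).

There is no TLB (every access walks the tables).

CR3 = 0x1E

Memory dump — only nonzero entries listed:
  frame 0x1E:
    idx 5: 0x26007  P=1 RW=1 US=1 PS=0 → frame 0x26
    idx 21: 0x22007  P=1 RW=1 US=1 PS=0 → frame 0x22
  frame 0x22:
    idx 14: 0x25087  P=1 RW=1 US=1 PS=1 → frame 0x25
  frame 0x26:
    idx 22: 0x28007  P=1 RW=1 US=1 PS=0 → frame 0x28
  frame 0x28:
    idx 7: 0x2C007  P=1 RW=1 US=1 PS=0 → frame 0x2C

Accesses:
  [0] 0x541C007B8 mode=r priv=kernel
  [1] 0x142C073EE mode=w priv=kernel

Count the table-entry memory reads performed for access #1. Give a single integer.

Trace:
#0 VA=0x541C007B8 (r,kernel):
  L0 @0x1E[21] → 0x22007  P=1,RW=1,US=1,PS=0
  L1 @0x22[14] → 0x25087  P=1,RW=1,US=1,PS=1
  ⇒ phys 0x257B8 (huge @L1)  [2 reads]
#1 VA=0x142C073EE (w,kernel):
  L0 @0x1E[5] → 0x26007  P=1,RW=1,US=1,PS=0
  L1 @0x26[22] → 0x28007  P=1,RW=1,US=1,PS=0
  L2 @0x28[7] → 0x2C007  P=1,RW=1,US=1,PS=0
  ⇒ phys 0x2C3EE  [3 reads]

Entries read for #1: 3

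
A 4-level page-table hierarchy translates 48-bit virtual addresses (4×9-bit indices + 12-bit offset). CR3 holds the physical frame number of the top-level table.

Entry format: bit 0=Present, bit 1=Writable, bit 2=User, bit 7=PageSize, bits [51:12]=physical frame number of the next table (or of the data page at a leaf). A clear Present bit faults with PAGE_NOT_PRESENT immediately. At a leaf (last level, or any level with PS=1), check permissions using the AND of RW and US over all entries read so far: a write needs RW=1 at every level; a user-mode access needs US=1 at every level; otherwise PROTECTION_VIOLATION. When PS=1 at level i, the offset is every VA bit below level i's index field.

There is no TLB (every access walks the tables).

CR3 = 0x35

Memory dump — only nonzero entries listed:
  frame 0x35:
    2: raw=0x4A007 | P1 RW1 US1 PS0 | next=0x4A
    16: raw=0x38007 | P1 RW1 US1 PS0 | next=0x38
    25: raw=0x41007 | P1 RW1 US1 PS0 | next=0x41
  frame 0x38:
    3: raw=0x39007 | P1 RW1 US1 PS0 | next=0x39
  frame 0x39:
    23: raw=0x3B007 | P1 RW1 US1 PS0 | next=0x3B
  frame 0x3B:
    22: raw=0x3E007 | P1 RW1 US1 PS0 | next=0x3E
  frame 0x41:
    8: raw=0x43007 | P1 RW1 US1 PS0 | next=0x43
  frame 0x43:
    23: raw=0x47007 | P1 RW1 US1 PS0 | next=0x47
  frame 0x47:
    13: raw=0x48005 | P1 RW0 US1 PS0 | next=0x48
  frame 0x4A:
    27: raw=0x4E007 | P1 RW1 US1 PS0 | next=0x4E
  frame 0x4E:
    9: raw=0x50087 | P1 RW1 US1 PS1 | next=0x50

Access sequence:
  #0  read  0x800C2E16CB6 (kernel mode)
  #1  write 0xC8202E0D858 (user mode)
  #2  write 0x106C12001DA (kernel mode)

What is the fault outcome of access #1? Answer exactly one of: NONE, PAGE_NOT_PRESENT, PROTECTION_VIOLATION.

Walk each access:
#0 VA=0x800C2E16CB6 (r,kernel):
  L0: frame=0x35 idx=16 entry=0x38007 [P=1 RW=1 US=1 PS=0]
  L1: frame=0x38 idx=3 entry=0x39007 [P=1 RW=1 US=1 PS=0]
  L2: frame=0x39 idx=23 entry=0x3B007 [P=1 RW=1 US=1 PS=0]
  L3: frame=0x3B idx=22 entry=0x3E007 [P=1 RW=1 US=1 PS=0]
  → PA=0x3ECB6  (4 entries read)
#1 VA=0xC8202E0D858 (w,user):
  L0: frame=0x35 idx=25 entry=0x41007 [P=1 RW=1 US=1 PS=0]
  L1: frame=0x41 idx=8 entry=0x43007 [P=1 RW=1 US=1 PS=0]
  L2: frame=0x43 idx=23 entry=0x47007 [P=1 RW=1 US=1 PS=0]
  L3: frame=0x47 idx=13 entry=0x48005 [P=1 RW=0 US=1 PS=0]
  ✗ PROTECTION_VIOLATION  [4 reads]
#2 VA=0x106C12001DA (w,kernel):
  L0: frame=0x35 idx=2 entry=0x4A007 [P=1 RW=1 US=1 PS=0]
  L1: frame=0x4A idx=27 entry=0x4E007 [P=1 RW=1 US=1 PS=0]
  L2: frame=0x4E idx=9 entry=0x50087 [P=1 RW=1 US=1 PS=1]
  → PA=0x501DA (huge @L2)  (3 entries read)

Access #1 fault: PROTECTION_VIOLATION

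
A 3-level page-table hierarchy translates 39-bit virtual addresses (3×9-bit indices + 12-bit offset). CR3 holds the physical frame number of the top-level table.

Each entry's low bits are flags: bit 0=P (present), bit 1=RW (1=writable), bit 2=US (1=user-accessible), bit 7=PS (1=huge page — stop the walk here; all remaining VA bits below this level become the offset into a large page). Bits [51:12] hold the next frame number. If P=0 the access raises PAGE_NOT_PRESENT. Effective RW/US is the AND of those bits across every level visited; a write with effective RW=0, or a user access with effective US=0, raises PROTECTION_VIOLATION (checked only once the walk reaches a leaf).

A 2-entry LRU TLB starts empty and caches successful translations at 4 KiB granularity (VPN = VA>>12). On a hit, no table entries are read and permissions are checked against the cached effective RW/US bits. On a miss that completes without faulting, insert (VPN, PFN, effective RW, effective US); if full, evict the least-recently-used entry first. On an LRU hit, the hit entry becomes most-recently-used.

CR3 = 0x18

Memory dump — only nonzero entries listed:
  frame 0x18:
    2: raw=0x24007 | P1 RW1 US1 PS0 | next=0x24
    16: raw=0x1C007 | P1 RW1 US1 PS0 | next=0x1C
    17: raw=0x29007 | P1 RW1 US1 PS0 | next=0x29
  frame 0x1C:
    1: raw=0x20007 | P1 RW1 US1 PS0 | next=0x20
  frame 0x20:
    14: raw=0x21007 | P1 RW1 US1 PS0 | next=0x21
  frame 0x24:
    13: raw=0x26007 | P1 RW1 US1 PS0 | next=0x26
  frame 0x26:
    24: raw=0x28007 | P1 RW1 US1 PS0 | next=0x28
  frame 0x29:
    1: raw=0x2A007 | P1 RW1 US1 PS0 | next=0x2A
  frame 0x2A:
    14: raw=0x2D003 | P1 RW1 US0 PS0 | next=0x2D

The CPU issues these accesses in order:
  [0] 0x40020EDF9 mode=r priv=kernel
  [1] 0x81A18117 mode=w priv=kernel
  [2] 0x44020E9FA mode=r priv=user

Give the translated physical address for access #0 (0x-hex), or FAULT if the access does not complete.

Walk each access:
#0 VA=0x40020EDF9 (r,kernel):
  L0 @0x18[16] → 0x1C007  P=1,RW=1,US=1,PS=0
  L1 @0x1C[1] → 0x20007  P=1,RW=1,US=1,PS=0
  L2 @0x20[14] → 0x21007  P=1,RW=1,US=1,PS=0
  → PA=0x21DF9  (3 entries read)
#1 VA=0x81A18117 (w,kernel):
  L0 @0x18[2] → 0x24007  P=1,RW=1,US=1,PS=0
  L1 @0x24[13] → 0x26007  P=1,RW=1,US=1,PS=0
  L2 @0x26[24] → 0x28007  P=1,RW=1,US=1,PS=0
  → PA=0x28117  (3 entries read)
#2 VA=0x44020E9FA (r,user):
  L0 @0x18[17] → 0x29007  P=1,RW=1,US=1,PS=0
  L1 @0x29[1] → 0x2A007  P=1,RW=1,US=1,PS=0
  L2 @0x2A[14] → 0x2D003  P=1,RW=1,US=0,PS=0
  ⇒ fault: PROTECTION_VIOLATION  — 3 lookups

Access #0 PA: 0x21DF9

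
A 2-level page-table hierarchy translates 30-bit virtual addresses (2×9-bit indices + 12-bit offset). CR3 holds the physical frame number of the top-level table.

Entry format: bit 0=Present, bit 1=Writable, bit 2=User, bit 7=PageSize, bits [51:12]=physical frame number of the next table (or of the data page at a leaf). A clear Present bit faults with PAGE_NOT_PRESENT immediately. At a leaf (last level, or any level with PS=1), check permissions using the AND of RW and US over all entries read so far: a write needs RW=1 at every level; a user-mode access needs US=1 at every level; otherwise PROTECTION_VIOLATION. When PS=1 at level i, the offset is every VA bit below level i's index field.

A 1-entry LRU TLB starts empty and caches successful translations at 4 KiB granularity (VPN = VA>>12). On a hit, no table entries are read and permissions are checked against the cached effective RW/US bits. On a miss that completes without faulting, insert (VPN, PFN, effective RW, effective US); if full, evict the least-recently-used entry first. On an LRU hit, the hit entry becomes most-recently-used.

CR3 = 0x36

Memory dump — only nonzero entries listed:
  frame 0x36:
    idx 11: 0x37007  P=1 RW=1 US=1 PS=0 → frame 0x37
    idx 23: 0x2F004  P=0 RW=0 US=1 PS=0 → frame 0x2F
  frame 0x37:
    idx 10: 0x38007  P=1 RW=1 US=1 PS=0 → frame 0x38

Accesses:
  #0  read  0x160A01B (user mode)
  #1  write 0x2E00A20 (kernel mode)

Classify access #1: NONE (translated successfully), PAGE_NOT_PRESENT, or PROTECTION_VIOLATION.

Per-access translation:
#0 VA=0x160A01B (r,user):
  L0 @0x36[11] → 0x37007  P=1,RW=1,US=1,PS=0
  L1 @0x37[10] → 0x38007  P=1,RW=1,US=1,PS=0
  → PA=0x3801B  (2 entries read)
#1 VA=0x2E00A20 (w,kernel):
  L0 @0x36[23] → 0x2F004  P=0,RW=0,US=1,PS=0
  ✗ PAGE_NOT_PRESENT  [1 reads]

Access #1 fault: PAGE_NOT_PRESENT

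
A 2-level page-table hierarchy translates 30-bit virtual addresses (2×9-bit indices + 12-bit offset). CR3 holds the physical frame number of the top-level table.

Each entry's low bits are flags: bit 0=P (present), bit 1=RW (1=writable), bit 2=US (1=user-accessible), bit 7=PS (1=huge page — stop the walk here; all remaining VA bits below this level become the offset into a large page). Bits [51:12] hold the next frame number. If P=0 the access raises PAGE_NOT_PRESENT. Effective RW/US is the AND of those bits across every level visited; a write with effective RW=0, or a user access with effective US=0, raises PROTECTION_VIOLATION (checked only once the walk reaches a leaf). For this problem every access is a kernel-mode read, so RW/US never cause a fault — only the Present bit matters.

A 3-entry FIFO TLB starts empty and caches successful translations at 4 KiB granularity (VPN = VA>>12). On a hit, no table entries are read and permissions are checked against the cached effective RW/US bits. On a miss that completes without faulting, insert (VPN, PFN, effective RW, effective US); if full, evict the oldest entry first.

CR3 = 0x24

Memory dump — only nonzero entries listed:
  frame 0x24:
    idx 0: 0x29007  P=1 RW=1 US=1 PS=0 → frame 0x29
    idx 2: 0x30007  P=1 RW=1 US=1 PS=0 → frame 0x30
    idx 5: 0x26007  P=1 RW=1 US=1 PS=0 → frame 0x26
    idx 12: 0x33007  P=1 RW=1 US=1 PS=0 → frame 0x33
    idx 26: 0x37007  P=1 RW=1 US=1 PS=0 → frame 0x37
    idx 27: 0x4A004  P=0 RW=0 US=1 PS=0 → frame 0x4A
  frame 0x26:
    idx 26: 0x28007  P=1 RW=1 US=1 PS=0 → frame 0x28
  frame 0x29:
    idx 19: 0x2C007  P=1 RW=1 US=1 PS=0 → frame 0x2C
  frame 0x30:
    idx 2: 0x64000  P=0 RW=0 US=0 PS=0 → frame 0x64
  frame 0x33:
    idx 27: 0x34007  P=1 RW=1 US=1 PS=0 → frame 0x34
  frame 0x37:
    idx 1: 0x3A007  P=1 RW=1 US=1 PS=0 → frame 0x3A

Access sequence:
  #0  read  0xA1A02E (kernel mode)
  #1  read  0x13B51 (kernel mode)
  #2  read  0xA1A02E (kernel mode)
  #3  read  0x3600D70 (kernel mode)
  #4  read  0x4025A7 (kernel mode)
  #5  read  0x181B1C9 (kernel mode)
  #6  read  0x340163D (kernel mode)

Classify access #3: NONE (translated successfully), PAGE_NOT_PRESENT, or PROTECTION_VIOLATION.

Per-access translation:
#0 VA=0xA1A02E (r,kernel):
  lvl0: tbl 0x24, slot 5 ⇒ 0x26007 (P1/RW1/US1/PS0)
  lvl1: tbl 0x26, slot 26 ⇒ 0x28007 (P1/RW1/US1/PS0)
  ⇒ phys 0x2802E  [2 reads]
#1 VA=0x13B51 (r,kernel):
  lvl0: tbl 0x24, slot 0 ⇒ 0x29007 (P1/RW1/US1/PS0)
  lvl1: tbl 0x29, slot 19 ⇒ 0x2C007 (P1/RW1/US1/PS0)
  ⇒ phys 0x2CB51  [2 reads]
#2 VA=0xA1A02E (r,kernel):
  TLB hit vpn=0xA1A → PA=0x2802E
#3 VA=0x3600D70 (r,kernel):
  lvl0: tbl 0x24, slot 27 ⇒ 0x4A004 (P0/RW0/US1/PS0)
  → PAGE_NOT_PRESENT  (1 entries read)
#4 VA=0x4025A7 (r,kernel):
  lvl0: tbl 0x24, slot 2 ⇒ 0x30007 (P1/RW1/US1/PS0)
  lvl1: tbl 0x30, slot 2 ⇒ 0x64000 (P0/RW0/US0/PS0)
  → PAGE_NOT_PRESENT  (2 entries read)
#5 VA=0x181B1C9 (r,kernel):
  lvl0: tbl 0x24, slot 12 ⇒ 0x33007 (P1/RW1/US1/PS0)
  lvl1: tbl 0x33, slot 27 ⇒ 0x34007 (P1/RW1/US1/PS0)
  ⇒ phys 0x341C9  [2 reads]
#6 VA=0x340163D (r,kernel):
  lvl0: tbl 0x24, slot 26 ⇒ 0x37007 (P1/RW1/US1/PS0)
  lvl1: tbl 0x37, slot 1 ⇒ 0x3A007 (P1/RW1/US1/PS0)
  ⇒ phys 0x3A63D  [2 reads]

Access #3 fault: PAGE_NOT_PRESENT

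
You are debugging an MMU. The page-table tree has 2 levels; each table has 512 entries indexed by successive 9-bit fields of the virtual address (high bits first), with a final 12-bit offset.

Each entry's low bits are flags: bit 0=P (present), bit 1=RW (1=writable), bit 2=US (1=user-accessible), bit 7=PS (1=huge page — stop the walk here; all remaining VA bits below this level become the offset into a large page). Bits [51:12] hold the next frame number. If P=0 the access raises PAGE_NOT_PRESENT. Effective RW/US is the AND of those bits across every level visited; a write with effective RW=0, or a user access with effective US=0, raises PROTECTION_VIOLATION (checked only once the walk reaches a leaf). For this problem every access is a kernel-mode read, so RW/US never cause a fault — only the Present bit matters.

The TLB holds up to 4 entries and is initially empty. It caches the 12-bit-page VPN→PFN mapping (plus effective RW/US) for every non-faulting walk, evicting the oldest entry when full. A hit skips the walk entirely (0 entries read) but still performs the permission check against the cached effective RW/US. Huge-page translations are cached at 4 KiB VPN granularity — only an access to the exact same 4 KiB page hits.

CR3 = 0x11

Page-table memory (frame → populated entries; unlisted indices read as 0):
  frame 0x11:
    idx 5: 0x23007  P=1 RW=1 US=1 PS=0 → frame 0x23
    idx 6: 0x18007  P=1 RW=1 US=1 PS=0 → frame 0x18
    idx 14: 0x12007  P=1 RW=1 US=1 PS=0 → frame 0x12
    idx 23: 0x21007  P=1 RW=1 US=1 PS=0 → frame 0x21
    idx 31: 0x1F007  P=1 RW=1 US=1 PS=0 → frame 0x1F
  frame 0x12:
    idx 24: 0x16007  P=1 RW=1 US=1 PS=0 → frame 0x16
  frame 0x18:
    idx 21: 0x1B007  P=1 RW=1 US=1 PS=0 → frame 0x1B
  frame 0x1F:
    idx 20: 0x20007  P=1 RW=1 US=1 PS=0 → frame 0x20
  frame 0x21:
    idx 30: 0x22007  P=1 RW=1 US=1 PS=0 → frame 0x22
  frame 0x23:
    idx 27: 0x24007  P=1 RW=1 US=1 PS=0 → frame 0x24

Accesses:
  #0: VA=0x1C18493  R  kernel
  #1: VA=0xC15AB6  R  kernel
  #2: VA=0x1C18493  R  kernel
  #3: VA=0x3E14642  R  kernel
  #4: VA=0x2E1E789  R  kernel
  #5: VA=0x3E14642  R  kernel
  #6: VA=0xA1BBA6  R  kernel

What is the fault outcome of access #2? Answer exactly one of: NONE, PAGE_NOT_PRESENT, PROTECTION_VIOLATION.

Trace:
#0 VA=0x1C18493 (r,kernel):
  [0] read 0x11 idx=14: raw=0x12007 flags P=1 W=1 U=1 S=0
  [1] read 0x12 idx=24: raw=0x16007 flags P=1 W=1 U=1 S=0
  → PA=0x16493  (2 entries read)
#1 VA=0xC15AB6 (r,kernel):
  [0] read 0x11 idx=6: raw=0x18007 flags P=1 W=1 U=1 S=0
  [1] read 0x18 idx=21: raw=0x1B007 flags P=1 W=1 U=1 S=0
  → PA=0x1BAB6  (2 entries read)
#2 VA=0x1C18493 (r,kernel):
  TLB hit vpn=0x1C18 → PA=0x16493
#3 VA=0x3E14642 (r,kernel):
  [0] read 0x11 idx=31: raw=0x1F007 flags P=1 W=1 U=1 S=0
  [1] read 0x1F idx=20: raw=0x20007 flags P=1 W=1 U=1 S=0
  → PA=0x20642  (2 entries read)
#4 VA=0x2E1E789 (r,kernel):
  [0] read 0x11 idx=23: raw=0x21007 flags P=1 W=1 U=1 S=0
  [1] read 0x21 idx=30: raw=0x22007 flags P=1 W=1 U=1 S=0
  → PA=0x22789  (2 entries read)
#5 VA=0x3E14642 (r,kernel):
  TLB hit vpn=0x3E14 → PA=0x20642
#6 VA=0xA1BBA6 (r,kernel):
  [0] read 0x11 idx=5: raw=0x23007 flags P=1 W=1 U=1 S=0
  [1] read 0x23 idx=27: raw=0x24007 flags P=1 W=1 U=1 S=0
  → PA=0x24BA6  (2 entries read)

Access #2 fault: NONE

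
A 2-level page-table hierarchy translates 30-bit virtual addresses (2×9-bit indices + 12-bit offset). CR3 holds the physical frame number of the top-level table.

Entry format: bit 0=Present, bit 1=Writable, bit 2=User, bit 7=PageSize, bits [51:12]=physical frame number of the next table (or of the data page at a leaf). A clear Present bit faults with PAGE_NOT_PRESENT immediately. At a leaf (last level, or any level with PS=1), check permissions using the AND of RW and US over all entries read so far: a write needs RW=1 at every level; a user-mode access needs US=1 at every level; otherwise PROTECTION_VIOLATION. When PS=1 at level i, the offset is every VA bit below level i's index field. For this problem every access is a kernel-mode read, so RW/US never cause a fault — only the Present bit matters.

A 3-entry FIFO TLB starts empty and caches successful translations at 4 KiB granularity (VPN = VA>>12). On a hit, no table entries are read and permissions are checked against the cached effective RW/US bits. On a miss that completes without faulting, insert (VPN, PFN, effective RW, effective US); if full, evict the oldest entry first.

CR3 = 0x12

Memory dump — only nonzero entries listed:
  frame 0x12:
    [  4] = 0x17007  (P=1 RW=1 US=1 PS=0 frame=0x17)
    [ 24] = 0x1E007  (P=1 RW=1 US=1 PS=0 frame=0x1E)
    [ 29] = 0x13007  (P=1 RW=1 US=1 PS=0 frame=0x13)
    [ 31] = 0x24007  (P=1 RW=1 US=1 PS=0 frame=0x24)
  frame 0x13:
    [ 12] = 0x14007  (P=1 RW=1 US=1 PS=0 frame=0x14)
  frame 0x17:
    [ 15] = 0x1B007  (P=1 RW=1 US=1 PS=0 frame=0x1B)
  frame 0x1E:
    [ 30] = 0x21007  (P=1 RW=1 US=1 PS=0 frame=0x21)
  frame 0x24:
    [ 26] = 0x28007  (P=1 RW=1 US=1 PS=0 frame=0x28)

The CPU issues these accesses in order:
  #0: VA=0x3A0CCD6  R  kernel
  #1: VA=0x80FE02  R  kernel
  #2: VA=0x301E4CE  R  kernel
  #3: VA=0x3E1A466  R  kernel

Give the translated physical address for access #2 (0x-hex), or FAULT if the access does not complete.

Per-access translation:
#0 VA=0x3A0CCD6 (r,kernel):
  L0: frame=0x12 idx=29 entry=0x13007 [P=1 RW=1 US=1 PS=0]
  L1: frame=0x13 idx=12 entry=0x14007 [P=1 RW=1 US=1 PS=0]
  → PA=0x14CD6  (2 entries read)
#1 VA=0x80FE02 (r,kernel):
  L0: frame=0x12 idx=4 entry=0x17007 [P=1 RW=1 US=1 PS=0]
  L1: frame=0x17 idx=15 entry=0x1B007 [P=1 RW=1 US=1 PS=0]
  → PA=0x1BE02  (2 entries read)
#2 VA=0x301E4CE (r,kernel):
  L0: frame=0x12 idx=24 entry=0x1E007 [P=1 RW=1 US=1 PS=0]
  L1: frame=0x1E idx=30 entry=0x21007 [P=1 RW=1 US=1 PS=0]
  → PA=0x214CE  (2 entries read)
#3 VA=0x3E1A466 (r,kernel):
  L0: frame=0x12 idx=31 entry=0x24007 [P=1 RW=1 US=1 PS=0]
  L1: frame=0x24 idx=26 entry=0x28007 [P=1 RW=1 US=1 PS=0]
  → PA=0x28466  (2 entries read)

Access #2 PA: 0x214CE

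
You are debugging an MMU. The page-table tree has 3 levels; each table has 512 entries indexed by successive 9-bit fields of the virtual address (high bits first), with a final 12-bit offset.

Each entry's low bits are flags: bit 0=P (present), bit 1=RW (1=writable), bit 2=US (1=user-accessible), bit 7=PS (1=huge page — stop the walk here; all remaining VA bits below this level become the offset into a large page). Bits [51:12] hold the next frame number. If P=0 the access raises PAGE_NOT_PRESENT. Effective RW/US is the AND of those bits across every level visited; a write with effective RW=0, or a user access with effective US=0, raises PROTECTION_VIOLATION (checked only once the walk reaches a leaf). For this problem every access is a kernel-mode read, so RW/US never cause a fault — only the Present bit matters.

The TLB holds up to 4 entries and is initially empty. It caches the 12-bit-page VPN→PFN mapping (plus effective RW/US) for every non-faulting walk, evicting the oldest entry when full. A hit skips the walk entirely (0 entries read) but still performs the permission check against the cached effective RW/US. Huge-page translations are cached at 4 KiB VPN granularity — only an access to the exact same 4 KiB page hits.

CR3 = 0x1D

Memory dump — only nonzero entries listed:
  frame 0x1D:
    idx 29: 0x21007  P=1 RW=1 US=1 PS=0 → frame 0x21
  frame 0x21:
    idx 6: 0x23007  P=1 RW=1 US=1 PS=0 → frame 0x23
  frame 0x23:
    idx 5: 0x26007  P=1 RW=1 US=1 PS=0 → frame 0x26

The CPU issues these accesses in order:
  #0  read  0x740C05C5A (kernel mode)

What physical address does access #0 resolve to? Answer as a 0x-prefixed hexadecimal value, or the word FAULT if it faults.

Walk each access:
#0 VA=0x740C05C5A (r,kernel):
  [0] read 0x1D idx=29: raw=0x21007 flags P=1 W=1 U=1 S=0
  [1] read 0x21 idx=6: raw=0x23007 flags P=1 W=1 U=1 S=0
  [2] read 0x23 idx=5: raw=0x26007 flags P=1 W=1 U=1 S=0
  → PA=0x26C5A  (3 entries read)

Access #0 PA: 0x26C5A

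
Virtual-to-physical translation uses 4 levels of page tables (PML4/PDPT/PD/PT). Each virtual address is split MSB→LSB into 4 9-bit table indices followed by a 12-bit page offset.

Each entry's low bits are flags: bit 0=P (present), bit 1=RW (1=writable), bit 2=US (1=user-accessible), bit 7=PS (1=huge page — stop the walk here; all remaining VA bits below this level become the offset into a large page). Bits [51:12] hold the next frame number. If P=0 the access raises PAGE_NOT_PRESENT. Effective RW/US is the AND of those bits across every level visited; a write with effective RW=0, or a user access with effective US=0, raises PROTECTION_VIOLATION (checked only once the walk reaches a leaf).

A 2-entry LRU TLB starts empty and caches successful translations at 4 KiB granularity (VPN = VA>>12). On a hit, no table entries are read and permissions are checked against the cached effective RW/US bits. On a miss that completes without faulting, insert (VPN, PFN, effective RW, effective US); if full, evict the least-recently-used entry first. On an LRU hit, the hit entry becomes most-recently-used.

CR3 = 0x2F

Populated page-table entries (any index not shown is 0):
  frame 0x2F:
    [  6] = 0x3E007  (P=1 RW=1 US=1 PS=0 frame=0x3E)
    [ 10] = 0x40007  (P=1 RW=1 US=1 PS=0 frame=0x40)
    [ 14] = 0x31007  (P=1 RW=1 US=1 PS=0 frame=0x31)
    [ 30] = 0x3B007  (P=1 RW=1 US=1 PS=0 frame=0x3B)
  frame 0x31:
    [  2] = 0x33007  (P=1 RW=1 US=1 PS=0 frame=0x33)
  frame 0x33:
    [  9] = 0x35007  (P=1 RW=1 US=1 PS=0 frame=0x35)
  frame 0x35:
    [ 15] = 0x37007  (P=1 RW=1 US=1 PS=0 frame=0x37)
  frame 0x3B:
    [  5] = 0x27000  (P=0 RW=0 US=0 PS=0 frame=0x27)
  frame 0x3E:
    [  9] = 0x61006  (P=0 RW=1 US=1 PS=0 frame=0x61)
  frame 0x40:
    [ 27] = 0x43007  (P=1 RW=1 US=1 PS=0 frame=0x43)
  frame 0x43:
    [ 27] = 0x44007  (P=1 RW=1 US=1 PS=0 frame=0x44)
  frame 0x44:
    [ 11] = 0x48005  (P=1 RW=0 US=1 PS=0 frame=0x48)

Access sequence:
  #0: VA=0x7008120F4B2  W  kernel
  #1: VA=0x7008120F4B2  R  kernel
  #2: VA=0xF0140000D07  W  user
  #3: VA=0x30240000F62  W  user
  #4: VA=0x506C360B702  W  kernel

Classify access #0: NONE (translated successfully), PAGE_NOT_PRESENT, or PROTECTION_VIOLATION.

Walk each access:
#0 VA=0x7008120F4B2 (w,kernel):
  L0 @0x2F[14] → 0x31007  P=1,RW=1,US=1,PS=0
  L1 @0x31[2] → 0x33007  P=1,RW=1,US=1,PS=0
  L2 @0x33[9] → 0x35007  P=1,RW=1,US=1,PS=0
  L3 @0x35[15] → 0x37007  P=1,RW=1,US=1,PS=0
  ✓ 0x374B2  — 4 lookups
#1 VA=0x7008120F4B2 (r,kernel):
  TLB hit vpn=0x7008120F → PA=0x374B2
#2 VA=0xF0140000D07 (w,user):
  L0 @0x2F[30] → 0x3B007  P=1,RW=1,US=1,PS=0
  L1 @0x3B[5] → 0x27000  P=0,RW=0,US=0,PS=0
  ⇒ fault: PAGE_NOT_PRESENT  — 2 lookups
#3 VA=0x30240000F62 (w,user):
  L0 @0x2F[6] → 0x3E007  P=1,RW=1,US=1,PS=0
  L1 @0x3E[9] → 0x61006  P=0,RW=1,US=1,PS=0
  ⇒ fault: PAGE_NOT_PRESENT  — 2 lookups
#4 VA=0x506C360B702 (w,kernel):
  L0 @0x2F[10] → 0x40007  P=1,RW=1,US=1,PS=0
  L1 @0x40[27] → 0x43007  P=1,RW=1,US=1,PS=0
  L2 @0x43[27] → 0x44007  P=1,RW=1,US=1,PS=0
  L3 @0x44[11] → 0x48005  P=1,RW=0,US=1,PS=0
  ⇒ fault: PROTECTION_VIOLATION  — 4 lookups

Access #0 fault: NONE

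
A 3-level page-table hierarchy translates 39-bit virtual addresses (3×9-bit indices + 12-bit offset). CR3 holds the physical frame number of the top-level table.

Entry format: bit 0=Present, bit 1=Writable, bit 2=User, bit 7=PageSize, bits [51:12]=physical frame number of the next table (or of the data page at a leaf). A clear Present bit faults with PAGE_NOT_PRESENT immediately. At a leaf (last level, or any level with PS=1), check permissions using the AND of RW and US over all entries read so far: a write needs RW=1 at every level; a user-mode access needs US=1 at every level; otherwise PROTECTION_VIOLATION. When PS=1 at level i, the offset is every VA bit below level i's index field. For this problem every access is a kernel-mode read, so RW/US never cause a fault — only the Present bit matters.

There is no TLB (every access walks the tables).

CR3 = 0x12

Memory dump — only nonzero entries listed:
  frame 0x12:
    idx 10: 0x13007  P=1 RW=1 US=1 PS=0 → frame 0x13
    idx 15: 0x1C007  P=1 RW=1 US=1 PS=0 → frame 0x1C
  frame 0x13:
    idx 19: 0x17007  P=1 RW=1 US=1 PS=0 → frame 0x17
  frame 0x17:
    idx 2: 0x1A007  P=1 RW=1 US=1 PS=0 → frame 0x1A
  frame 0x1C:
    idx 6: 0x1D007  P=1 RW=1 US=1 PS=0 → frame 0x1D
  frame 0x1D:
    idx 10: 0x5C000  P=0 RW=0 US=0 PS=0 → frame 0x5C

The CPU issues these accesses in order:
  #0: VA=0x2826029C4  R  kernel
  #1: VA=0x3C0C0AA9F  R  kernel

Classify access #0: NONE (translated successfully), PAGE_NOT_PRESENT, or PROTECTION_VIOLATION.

Walk each access:
#0 VA=0x2826029C4 (r,kernel):
  [0] read 0x12 idx=10: raw=0x13007 flags P=1 W=1 U=1 S=0
  [1] read 0x13 idx=19: raw=0x17007 flags P=1 W=1 U=1 S=0
  [2] read 0x17 idx=2: raw=0x1A007 flags P=1 W=1 U=1 S=0
  ✓ 0x1A9C4  — 3 lookups
#1 VA=0x3C0C0AA9F (r,kernel):
  [0] read 0x12 idx=15: raw=0x1C007 flags P=1 W=1 U=1 S=0
  [1] read 0x1C idx=6: raw=0x1D007 flags P=1 W=1 U=1 S=0
  [2] read 0x1D idx=10: raw=0x5C000 flags P=0 W=0 U=0 S=0
  ⇒ fault: PAGE_NOT_PRESENT  — 3 lookups

Access #0 fault: NONE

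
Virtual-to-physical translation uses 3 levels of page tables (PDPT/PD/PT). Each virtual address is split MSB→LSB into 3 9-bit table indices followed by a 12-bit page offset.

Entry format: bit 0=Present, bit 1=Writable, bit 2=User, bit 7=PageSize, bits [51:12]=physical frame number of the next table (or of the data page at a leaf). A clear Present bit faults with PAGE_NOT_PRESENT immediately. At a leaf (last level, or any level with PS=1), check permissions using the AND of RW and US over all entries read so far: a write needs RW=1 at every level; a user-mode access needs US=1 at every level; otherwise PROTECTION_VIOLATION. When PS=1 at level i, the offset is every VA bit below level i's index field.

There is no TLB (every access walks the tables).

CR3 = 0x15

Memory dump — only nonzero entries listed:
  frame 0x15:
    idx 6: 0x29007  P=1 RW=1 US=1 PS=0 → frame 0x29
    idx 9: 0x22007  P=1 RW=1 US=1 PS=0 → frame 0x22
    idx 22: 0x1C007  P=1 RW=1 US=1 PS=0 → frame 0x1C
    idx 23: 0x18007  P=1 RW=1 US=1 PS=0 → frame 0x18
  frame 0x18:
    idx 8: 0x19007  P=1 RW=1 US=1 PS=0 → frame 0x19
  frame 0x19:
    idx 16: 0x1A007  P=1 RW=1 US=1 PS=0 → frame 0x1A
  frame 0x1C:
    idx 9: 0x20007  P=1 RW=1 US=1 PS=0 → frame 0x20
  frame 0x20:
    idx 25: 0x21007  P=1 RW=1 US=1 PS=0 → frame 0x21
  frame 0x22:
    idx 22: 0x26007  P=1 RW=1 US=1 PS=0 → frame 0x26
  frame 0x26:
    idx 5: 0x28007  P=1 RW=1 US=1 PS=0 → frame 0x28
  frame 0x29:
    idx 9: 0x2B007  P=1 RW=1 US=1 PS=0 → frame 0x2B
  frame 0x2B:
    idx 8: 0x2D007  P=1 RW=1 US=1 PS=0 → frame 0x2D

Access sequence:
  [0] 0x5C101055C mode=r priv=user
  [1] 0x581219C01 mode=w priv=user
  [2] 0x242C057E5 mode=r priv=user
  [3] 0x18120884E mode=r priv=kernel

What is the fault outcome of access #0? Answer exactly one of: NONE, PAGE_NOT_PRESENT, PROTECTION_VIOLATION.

Trace:
#0 VA=0x5C101055C (r,user):
  L0 @0x15[23] → 0x18007  P=1,RW=1,US=1,PS=0
  L1 @0x18[8] → 0x19007  P=1,RW=1,US=1,PS=0
  L2 @0x19[16] → 0x1A007  P=1,RW=1,US=1,PS=0
  → PA=0x1A55C  (3 entries read)
#1 VA=0x581219C01 (w,user):
  L0 @0x15[22] → 0x1C007  P=1,RW=1,US=1,PS=0
  L1 @0x1C[9] → 0x20007  P=1,RW=1,US=1,PS=0
  L2 @0x20[25] → 0x21007  P=1,RW=1,US=1,PS=0
  → PA=0x21C01  (3 entries read)
#2 VA=0x242C057E5 (r,user):
  L0 @0x15[9] → 0x22007  P=1,RW=1,US=1,PS=0
  L1 @0x22[22] → 0x26007  P=1,RW=1,US=1,PS=0
  L2 @0x26[5] → 0x28007  P=1,RW=1,US=1,PS=0
  → PA=0x287E5  (3 entries read)
#3 VA=0x18120884E (r,kernel):
  L0 @0x15[6] → 0x29007  P=1,RW=1,US=1,PS=0
  L1 @0x29[9] → 0x2B007  P=1,RW=1,US=1,PS=0
  L2 @0x2B[8] → 0x2D007  P=1,RW=1,US=1,PS=0
  → PA=0x2D84E  (3 entries read)

Access #0 fault: NONE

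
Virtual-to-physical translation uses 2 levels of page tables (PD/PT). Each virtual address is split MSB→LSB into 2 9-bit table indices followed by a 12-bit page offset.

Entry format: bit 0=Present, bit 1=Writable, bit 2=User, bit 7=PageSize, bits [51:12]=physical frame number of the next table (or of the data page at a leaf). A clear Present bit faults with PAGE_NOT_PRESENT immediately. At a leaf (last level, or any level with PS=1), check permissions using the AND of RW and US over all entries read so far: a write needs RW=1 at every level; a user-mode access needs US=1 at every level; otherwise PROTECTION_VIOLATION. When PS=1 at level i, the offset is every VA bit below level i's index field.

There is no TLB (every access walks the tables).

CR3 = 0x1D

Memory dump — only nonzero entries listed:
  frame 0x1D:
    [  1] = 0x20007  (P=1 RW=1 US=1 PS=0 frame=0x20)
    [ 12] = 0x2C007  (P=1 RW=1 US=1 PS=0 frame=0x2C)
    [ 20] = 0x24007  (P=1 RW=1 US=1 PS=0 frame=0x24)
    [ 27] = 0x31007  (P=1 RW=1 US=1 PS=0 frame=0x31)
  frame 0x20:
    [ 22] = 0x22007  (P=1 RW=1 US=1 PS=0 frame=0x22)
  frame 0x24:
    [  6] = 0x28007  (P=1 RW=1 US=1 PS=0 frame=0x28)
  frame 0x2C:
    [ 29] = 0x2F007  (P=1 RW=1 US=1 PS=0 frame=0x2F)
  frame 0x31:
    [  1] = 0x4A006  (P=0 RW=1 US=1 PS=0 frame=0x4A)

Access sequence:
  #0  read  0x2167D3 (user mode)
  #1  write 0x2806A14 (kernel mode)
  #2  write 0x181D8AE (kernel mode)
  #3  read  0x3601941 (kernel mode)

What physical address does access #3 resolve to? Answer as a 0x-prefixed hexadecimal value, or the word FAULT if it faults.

Walk each access:
#0 VA=0x2167D3 (r,user):
  [0] read 0x1D idx=1: raw=0x20007 flags P=1 W=1 U=1 S=0
  [1] read 0x20 idx=22: raw=0x22007 flags P=1 W=1 U=1 S=0
  ✓ 0x227D3  — 2 lookups
#1 VA=0x2806A14 (w,kernel):
  [0] read 0x1D idx=20: raw=0x24007 flags P=1 W=1 U=1 S=0
  [1] read 0x24 idx=6: raw=0x28007 flags P=1 W=1 U=1 S=0
  ✓ 0x28A14  — 2 lookups
#2 VA=0x181D8AE (w,kernel):
  [0] read 0x1D idx=12: raw=0x2C007 flags P=1 W=1 U=1 S=0
  [1] read 0x2C idx=29: raw=0x2F007 flags P=1 W=1 U=1 S=0
  ✓ 0x2F8AE  — 2 lookups
#3 VA=0x3601941 (r,kernel):
  [0] read 0x1D idx=27: raw=0x31007 flags P=1 W=1 U=1 S=0
  [1] read 0x31 idx=1: raw=0x4A006 flags P=0 W=1 U=1 S=0
  ⇒ fault: PAGE_NOT_PRESENT  — 2 lookups

Access #3 PA: FAULT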